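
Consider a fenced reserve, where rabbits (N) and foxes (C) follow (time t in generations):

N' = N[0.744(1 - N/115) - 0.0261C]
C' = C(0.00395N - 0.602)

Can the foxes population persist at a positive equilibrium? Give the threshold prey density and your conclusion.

Threshold N = 152; K < 152, so no, the predator goes extinct.

The predator equation gives dC/dt > 0 only when N > 0.602/0.00395 = 152.
Without the predator, N → K = 115. Since 115 < 152, the predator cannot invade.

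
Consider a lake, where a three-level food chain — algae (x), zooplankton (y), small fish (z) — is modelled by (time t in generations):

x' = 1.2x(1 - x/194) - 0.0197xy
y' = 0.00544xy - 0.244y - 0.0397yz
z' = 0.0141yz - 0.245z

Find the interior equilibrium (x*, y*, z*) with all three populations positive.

From dz/dt = 0: 0.0141y* = 0.245, so y* = 17.4.
From dx/dt = 0: 1.2(1 - x*/194) = 0.0197·17.4, giving x* = 194·(1 - 0.285) = 139.
From dy/dt = 0: 0.00544·139 - 0.244 = 0.0397z*, so z* = 0.51/0.0397 = 12.9.

x* ≈ 139, y* ≈ 17.4, z* ≈ 12.9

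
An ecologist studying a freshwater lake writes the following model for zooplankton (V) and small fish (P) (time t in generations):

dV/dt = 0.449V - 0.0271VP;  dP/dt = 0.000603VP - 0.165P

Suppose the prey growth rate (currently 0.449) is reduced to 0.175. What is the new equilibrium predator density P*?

At the interior fixed point, setting dV/dt = 0 with V > 0 fixes P* = (prey growth rate)/(VP coefficient) — independent of the other coefficients.
With the change, P* = 0.175/0.0271 = 6.46; it falls from 16.6.

P* ≈ 6.46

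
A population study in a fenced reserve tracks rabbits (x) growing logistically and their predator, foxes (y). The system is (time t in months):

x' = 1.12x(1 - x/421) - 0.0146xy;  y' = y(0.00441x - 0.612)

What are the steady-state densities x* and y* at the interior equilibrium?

x* ≈ 139, y* ≈ 51.4

From dy/dt = 0 with y > 0: 0.00441x* = 0.612, so x* = 139.
Substitute into dx/dt = 0: 1.12(1 - 139/421) = 0.0146y*.
The bracket is 0.67, giving y* = 0.751/0.0146 = 51.4.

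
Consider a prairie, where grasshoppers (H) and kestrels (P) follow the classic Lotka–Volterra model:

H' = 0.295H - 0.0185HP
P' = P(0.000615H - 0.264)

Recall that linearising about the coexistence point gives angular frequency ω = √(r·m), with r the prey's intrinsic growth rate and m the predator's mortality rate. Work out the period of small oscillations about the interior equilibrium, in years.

T ≈ 22.5 years

Here r = 0.295 and m = 0.264, so r·m = 0.0779.
ω = √0.0779 = 0.279 per year, hence T = 2π/ω ≈ 22.5 years.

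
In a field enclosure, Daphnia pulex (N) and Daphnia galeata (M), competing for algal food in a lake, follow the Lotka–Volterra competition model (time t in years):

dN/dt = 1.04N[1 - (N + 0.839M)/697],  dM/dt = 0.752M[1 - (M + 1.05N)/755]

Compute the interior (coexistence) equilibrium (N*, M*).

N* ≈ 534, M* ≈ 194

Setting both brackets to zero gives the nullclines N + 0.839M = 697 and 1.05N + M = 755.
Substituting M = 755 - 1.05N into the first: N(1 - 0.839·1.05) = 697 - 0.839·755.
So N* = 63.6/0.119 = 534, and then M* = 755 - 1.05·534 = 194.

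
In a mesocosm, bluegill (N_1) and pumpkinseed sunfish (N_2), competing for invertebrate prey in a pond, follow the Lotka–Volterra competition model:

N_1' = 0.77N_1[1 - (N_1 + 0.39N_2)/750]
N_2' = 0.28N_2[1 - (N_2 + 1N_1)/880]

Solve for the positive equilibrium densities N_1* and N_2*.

Setting both brackets to zero gives the nullclines N_1 + 0.39N_2 = 750 and 1N_1 + N_2 = 880.
Substituting N_2 = 880 - 1N_1 into the first: N_1(1 - 0.39·1) = 750 - 0.39·880.
So N_1* = 407/0.61 = 667, and then N_2* = 880 - 1·667 = 213.

N_1* ≈ 667, N_2* ≈ 213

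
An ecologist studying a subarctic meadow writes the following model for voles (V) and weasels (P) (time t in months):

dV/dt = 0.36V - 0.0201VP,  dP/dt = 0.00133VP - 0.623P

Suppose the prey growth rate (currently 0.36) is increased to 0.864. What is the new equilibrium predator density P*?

At the interior fixed point, setting dV/dt = 0 with V > 0 fixes P* = (prey growth rate)/(VP coefficient) — independent of the other coefficients.
With the change, P* = 0.864/0.0201 = 43; it rises from 17.9.

P* ≈ 43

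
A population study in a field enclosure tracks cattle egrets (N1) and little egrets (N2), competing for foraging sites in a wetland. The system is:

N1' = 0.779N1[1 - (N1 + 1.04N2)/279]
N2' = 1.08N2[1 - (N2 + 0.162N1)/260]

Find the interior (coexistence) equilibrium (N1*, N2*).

Setting both brackets to zero gives the nullclines N1 + 1.04N2 = 279 and 0.162N1 + N2 = 260.
Substituting N2 = 260 - 0.162N1 into the first: N1(1 - 1.04·0.162) = 279 - 1.04·260.
So N1* = 8.6/0.832 = 10.3, and then N2* = 260 - 0.162·10.3 = 258.

N1* ≈ 10.3, N2* ≈ 258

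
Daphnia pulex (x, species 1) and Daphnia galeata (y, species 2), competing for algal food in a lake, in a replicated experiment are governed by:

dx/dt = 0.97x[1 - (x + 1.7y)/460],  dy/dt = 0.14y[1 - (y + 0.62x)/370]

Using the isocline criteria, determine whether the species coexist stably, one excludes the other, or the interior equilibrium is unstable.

Compare the nullcline intercepts: K1/α12 = 460/1.7 = 271 < K2 = 370; K2/α21 = 370/0.62 = 597 > K1 = 460.
Since the inequalities point opposite ways, species 2 can invade but species 1 cannot.

species 2 excludes species 1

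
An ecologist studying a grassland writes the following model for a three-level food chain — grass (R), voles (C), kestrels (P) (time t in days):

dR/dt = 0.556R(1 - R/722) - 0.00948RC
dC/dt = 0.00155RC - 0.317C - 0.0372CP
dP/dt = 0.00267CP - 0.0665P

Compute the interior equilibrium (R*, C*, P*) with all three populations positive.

From dP/dt = 0: 0.00267C* = 0.0665, so C* = 24.9.
From dR/dt = 0: 0.556(1 - R*/722) = 0.00948·24.9, giving R* = 722·(1 - 0.425) = 415.
From dC/dt = 0: 0.00155·415 - 0.317 = 0.0372P*, so P* = 0.327/0.0372 = 8.79.

R* ≈ 415, C* ≈ 24.9, P* ≈ 8.79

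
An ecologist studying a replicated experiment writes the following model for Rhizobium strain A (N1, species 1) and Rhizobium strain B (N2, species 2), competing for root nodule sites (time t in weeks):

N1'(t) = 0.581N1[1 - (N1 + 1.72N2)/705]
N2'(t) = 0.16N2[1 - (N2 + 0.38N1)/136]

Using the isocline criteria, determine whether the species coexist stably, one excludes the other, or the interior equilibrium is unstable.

species 1 excludes species 2

Compare the nullcline intercepts: K1/α12 = 705/1.72 = 410 > K2 = 136; K2/α21 = 136/0.38 = 358 < K1 = 705.
Since the inequalities point opposite ways, species 1 can invade but species 2 cannot.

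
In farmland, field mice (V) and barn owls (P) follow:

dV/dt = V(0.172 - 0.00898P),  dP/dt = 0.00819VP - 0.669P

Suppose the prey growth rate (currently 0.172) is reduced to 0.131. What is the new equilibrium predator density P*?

P* ≈ 14.6

At the interior fixed point, setting dV/dt = 0 with V > 0 fixes P* = (prey growth rate)/(VP coefficient) — independent of the other coefficients.
With the change, P* = 0.131/0.00898 = 14.6; it falls from 19.2.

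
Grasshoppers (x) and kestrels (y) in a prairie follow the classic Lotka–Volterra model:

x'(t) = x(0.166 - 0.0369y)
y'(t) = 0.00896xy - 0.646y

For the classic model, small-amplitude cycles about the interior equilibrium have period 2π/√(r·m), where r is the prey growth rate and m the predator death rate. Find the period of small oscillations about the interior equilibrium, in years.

T ≈ 19.2 years

Here r = 0.166 and m = 0.646, so r·m = 0.107.
ω = √0.107 = 0.327 per year, hence T = 2π/ω ≈ 19.2 years.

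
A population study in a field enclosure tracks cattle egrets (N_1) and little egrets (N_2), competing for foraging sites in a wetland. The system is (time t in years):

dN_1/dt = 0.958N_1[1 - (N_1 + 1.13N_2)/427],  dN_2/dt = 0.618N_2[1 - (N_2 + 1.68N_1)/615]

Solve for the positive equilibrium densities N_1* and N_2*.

N_1* ≈ 298, N_2* ≈ 114

Setting both brackets to zero gives the nullclines N_1 + 1.13N_2 = 427 and 1.68N_1 + N_2 = 615.
Substituting N_2 = 615 - 1.68N_1 into the first: N_1(1 - 1.13·1.68) = 427 - 1.13·615.
So N_1* = -268/-0.898 = 298, and then N_2* = 615 - 1.68·298 = 114.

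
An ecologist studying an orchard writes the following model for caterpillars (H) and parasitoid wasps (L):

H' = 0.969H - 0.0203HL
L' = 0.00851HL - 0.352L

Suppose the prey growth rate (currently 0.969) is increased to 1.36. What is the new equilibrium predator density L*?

L* ≈ 67

At the interior fixed point, setting dH/dt = 0 with H > 0 fixes L* = (prey growth rate)/(HL coefficient) — independent of the other coefficients.
With the change, L* = 1.36/0.0203 = 67; it rises from 47.7.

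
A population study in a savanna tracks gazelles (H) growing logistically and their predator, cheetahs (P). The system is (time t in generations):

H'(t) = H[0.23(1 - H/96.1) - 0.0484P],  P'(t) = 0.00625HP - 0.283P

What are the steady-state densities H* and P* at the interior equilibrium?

H* ≈ 45.3, P* ≈ 2.51

From dP/dt = 0 with P > 0: 0.00625H* = 0.283, so H* = 45.3.
Substitute into dH/dt = 0: 0.23(1 - 45.3/96.1) = 0.0484P*.
The bracket is 0.529, giving P* = 0.122/0.0484 = 2.51.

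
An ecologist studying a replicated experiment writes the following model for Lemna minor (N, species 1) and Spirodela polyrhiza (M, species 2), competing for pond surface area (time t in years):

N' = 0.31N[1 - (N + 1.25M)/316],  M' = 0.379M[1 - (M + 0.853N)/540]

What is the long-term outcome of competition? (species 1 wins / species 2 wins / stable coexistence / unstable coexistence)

Compare the nullcline intercepts: K1/α12 = 316/1.25 = 253 < K2 = 540; K2/α21 = 540/0.853 = 633 > K1 = 316.
Since the inequalities point opposite ways, species 2 can invade but species 1 cannot.

species 2 excludes species 1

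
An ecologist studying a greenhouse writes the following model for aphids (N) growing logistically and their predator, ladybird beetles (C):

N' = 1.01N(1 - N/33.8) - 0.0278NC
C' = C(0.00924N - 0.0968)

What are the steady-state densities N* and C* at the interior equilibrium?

N* ≈ 10.5, C* ≈ 25.1

From dC/dt = 0 with C > 0: 0.00924N* = 0.0968, so N* = 10.5.
Substitute into dN/dt = 0: 1.01(1 - 10.5/33.8) = 0.0278C*.
The bracket is 0.69, giving C* = 0.697/0.0278 = 25.1.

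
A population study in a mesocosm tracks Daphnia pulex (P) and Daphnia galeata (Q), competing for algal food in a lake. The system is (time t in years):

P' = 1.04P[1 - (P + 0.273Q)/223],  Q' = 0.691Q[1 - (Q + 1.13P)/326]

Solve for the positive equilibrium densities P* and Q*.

P* ≈ 194, Q* ≈ 107

Setting both brackets to zero gives the nullclines P + 0.273Q = 223 and 1.13P + Q = 326.
Substituting Q = 326 - 1.13P into the first: P(1 - 0.273·1.13) = 223 - 0.273·326.
So P* = 134/0.692 = 194, and then Q* = 326 - 1.13·194 = 107.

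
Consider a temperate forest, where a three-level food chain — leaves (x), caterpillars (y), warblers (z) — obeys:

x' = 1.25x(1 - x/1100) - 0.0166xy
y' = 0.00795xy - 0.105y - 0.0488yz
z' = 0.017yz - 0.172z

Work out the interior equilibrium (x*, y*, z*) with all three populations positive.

From dz/dt = 0: 0.017y* = 0.172, so y* = 10.1.
From dx/dt = 0: 1.25(1 - x*/1100) = 0.0166·10.1, giving x* = 1100·(1 - 0.134) = 952.
From dy/dt = 0: 0.00795·952 - 0.105 = 0.0488z*, so z* = 7.47/0.0488 = 153.

x* ≈ 952, y* ≈ 10.1, z* ≈ 153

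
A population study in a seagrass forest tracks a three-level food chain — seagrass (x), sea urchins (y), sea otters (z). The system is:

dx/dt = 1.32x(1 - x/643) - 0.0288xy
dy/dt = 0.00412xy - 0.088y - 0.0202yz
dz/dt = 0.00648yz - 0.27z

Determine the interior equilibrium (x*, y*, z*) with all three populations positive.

x* ≈ 58.5, y* ≈ 41.7, z* ≈ 7.57

From dz/dt = 0: 0.00648y* = 0.27, so y* = 41.7.
From dx/dt = 0: 1.32(1 - x*/643) = 0.0288·41.7, giving x* = 643·(1 - 0.909) = 58.5.
From dy/dt = 0: 0.00412·58.5 - 0.088 = 0.0202z*, so z* = 0.153/0.0202 = 7.57.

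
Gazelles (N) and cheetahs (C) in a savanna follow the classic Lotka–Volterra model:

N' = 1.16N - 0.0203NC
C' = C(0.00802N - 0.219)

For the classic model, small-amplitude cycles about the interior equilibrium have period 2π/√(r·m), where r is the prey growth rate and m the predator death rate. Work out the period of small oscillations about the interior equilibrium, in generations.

Here r = 1.16 and m = 0.219, so r·m = 0.254.
ω = √0.254 = 0.504 per generation, hence T = 2π/ω ≈ 12.5 generations.

T ≈ 12.5 generations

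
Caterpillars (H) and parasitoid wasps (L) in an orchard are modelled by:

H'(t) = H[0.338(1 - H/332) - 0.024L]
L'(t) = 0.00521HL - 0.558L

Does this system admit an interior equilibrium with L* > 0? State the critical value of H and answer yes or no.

The predator equation gives dL/dt > 0 only when H > 0.558/0.00521 = 107.
Without the predator, H → K = 332. Since 332 > 107, the predator can invade and persist.

Threshold H = 107; K > 107, so yes, the predator persists.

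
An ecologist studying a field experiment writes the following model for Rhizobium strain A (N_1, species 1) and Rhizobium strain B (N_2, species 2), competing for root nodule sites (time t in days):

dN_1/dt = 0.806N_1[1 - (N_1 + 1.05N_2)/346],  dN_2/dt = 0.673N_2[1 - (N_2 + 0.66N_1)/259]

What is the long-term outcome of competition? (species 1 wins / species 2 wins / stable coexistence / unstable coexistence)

stable coexistence

Compare the nullcline intercepts: K1/α12 = 346/1.05 = 330 > K2 = 259; K2/α21 = 259/0.66 = 392 > K1 = 346.
Since both inequalities hold, each species can invade when rare, so the interior equilibrium is stable.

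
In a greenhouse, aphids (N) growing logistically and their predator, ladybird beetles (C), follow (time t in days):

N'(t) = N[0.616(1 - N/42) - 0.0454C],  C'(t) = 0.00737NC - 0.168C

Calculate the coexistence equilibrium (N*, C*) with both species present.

N* ≈ 22.8, C* ≈ 6.2

From dC/dt = 0 with C > 0: 0.00737N* = 0.168, so N* = 22.8.
Substitute into dN/dt = 0: 0.616(1 - 22.8/42) = 0.0454C*.
The bracket is 0.457, giving C* = 0.282/0.0454 = 6.2.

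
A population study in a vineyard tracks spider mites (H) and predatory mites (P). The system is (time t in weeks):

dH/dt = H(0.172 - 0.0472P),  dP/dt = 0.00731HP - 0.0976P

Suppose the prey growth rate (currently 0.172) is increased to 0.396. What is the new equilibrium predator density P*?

At the interior fixed point, setting dH/dt = 0 with H > 0 fixes P* = (prey growth rate)/(HP coefficient) — independent of the other coefficients.
With the change, P* = 0.396/0.0472 = 8.39; it rises from 3.64.

P* ≈ 8.39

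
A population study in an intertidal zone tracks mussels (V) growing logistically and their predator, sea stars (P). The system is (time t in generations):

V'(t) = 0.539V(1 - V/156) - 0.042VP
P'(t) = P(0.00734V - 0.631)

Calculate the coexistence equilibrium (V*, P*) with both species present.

V* ≈ 86, P* ≈ 5.76

From dP/dt = 0 with P > 0: 0.00734V* = 0.631, so V* = 86.
Substitute into dV/dt = 0: 0.539(1 - 86/156) = 0.042P*.
The bracket is 0.449, giving P* = 0.242/0.042 = 5.76.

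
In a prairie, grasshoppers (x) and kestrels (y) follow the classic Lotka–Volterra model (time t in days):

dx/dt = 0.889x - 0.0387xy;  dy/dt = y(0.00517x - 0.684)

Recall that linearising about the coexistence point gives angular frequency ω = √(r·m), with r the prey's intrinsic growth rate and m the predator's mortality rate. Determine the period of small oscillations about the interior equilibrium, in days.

Here r = 0.889 and m = 0.684, so r·m = 0.608.
ω = √0.608 = 0.78 per day, hence T = 2π/ω ≈ 8.06 days.

T ≈ 8.06 days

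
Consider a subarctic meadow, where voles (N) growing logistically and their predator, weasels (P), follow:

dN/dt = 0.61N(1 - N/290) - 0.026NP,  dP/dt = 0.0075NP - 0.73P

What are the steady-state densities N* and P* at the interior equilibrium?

N* ≈ 97.3, P* ≈ 15.6

From dP/dt = 0 with P > 0: 0.0075N* = 0.73, so N* = 97.3.
Substitute into dN/dt = 0: 0.61(1 - 97.3/290) = 0.026P*.
The bracket is 0.664, giving P* = 0.405/0.026 = 15.6.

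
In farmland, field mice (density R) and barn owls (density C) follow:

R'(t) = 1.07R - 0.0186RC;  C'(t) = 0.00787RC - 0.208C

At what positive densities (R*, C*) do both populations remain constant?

Set dC/dt = 0 with C > 0: 0.00787R - 0.208 = 0, so R* = 0.208/0.00787 = 26.4.
Set dR/dt = 0 with R > 0: 1.07 - 0.0186C = 0, so C* = 1.07/0.0186 = 57.5.

R* ≈ 26.4, C* ≈ 57.5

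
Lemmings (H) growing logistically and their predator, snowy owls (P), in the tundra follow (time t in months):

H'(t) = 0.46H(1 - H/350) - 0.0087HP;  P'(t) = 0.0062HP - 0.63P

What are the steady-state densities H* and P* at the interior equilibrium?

H* ≈ 102, P* ≈ 37.5

From dP/dt = 0 with P > 0: 0.0062H* = 0.63, so H* = 102.
Substitute into dH/dt = 0: 0.46(1 - 102/350) = 0.0087P*.
The bracket is 0.71, giving P* = 0.326/0.0087 = 37.5.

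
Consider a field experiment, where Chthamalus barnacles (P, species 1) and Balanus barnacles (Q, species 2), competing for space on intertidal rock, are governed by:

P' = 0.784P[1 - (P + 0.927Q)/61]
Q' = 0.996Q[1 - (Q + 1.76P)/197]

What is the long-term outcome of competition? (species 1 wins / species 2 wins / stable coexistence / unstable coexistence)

Compare the nullcline intercepts: K1/α12 = 61/0.927 = 65.8 < K2 = 197; K2/α21 = 197/1.76 = 112 > K1 = 61.
Since the inequalities point opposite ways, species 2 can invade but species 1 cannot.

species 2 excludes species 1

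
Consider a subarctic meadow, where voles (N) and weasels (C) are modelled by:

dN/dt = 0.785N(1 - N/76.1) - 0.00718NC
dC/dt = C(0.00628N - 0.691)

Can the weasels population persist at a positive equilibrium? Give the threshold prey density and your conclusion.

Threshold N = 110; K < 110, so no, the predator goes extinct.

The predator equation gives dC/dt > 0 only when N > 0.691/0.00628 = 110.
Without the predator, N → K = 76.1. Since 76.1 < 110, the predator cannot invade.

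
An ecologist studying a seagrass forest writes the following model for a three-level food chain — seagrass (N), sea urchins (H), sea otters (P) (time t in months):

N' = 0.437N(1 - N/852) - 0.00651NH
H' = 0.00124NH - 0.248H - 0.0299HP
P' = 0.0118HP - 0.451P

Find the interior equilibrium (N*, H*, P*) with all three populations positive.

From dP/dt = 0: 0.0118H* = 0.451, so H* = 38.2.
From dN/dt = 0: 0.437(1 - N*/852) = 0.00651·38.2, giving N* = 852·(1 - 0.569) = 367.
From dH/dt = 0: 0.00124·367 - 0.248 = 0.0299P*, so P* = 0.207/0.0299 = 6.92.

N* ≈ 367, H* ≈ 38.2, P* ≈ 6.92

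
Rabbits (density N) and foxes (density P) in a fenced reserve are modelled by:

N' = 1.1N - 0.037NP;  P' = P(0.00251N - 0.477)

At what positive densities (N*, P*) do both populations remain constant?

Set dP/dt = 0 with P > 0: 0.00251N - 0.477 = 0, so N* = 0.477/0.00251 = 190.
Set dN/dt = 0 with N > 0: 1.1 - 0.037P = 0, so P* = 1.1/0.037 = 29.7.

N* ≈ 190, P* ≈ 29.7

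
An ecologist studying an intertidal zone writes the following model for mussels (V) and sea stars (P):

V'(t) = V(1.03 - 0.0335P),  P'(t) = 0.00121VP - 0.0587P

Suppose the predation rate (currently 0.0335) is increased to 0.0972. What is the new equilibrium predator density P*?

At the interior fixed point, setting dV/dt = 0 with V > 0 fixes P* = (prey growth rate)/(VP coefficient) — independent of the other coefficients.
With the change, P* = 1.03/0.0972 = 10.6; it falls from 30.7.

P* ≈ 10.6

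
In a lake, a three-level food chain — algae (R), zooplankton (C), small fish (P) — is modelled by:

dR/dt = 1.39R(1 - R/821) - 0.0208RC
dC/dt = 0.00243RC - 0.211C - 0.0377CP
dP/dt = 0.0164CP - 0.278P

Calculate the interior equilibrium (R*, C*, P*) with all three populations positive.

From dP/dt = 0: 0.0164C* = 0.278, so C* = 17.
From dR/dt = 0: 1.39(1 - R*/821) = 0.0208·17, giving R* = 821·(1 - 0.254) = 613.
From dC/dt = 0: 0.00243·613 - 0.211 = 0.0377P*, so P* = 1.28/0.0377 = 33.9.

R* ≈ 613, C* ≈ 17, P* ≈ 33.9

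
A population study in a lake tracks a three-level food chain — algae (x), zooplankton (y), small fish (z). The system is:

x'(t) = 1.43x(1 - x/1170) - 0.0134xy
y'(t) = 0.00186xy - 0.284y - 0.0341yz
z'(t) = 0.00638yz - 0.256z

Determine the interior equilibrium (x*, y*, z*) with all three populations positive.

x* ≈ 730, y* ≈ 40.1, z* ≈ 31.5

From dz/dt = 0: 0.00638y* = 0.256, so y* = 40.1.
From dx/dt = 0: 1.43(1 - x*/1170) = 0.0134·40.1, giving x* = 1170·(1 - 0.376) = 730.
From dy/dt = 0: 0.00186·730 - 0.284 = 0.0341z*, so z* = 1.07/0.0341 = 31.5.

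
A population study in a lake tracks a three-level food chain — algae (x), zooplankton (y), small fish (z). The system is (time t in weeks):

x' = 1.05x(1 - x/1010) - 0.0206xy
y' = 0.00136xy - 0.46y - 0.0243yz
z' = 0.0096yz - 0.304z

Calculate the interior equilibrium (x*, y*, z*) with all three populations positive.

From dz/dt = 0: 0.0096y* = 0.304, so y* = 31.7.
From dx/dt = 0: 1.05(1 - x*/1010) = 0.0206·31.7, giving x* = 1010·(1 - 0.621) = 383.
From dy/dt = 0: 0.00136·383 - 0.46 = 0.0243z*, so z* = 0.0602/0.0243 = 2.48.

x* ≈ 383, y* ≈ 31.7, z* ≈ 2.48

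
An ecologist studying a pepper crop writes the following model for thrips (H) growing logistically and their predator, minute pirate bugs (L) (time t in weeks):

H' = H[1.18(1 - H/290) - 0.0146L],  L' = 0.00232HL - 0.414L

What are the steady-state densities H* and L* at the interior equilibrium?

H* ≈ 178, L* ≈ 31.1

From dL/dt = 0 with L > 0: 0.00232H* = 0.414, so H* = 178.
Substitute into dH/dt = 0: 1.18(1 - 178/290) = 0.0146L*.
The bracket is 0.385, giving L* = 0.454/0.0146 = 31.1.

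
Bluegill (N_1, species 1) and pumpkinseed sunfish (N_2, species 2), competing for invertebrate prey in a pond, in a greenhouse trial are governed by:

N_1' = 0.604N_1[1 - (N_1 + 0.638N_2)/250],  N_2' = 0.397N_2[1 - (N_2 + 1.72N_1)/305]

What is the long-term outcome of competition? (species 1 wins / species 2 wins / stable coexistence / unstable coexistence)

species 1 excludes species 2

Compare the nullcline intercepts: K1/α12 = 250/0.638 = 392 > K2 = 305; K2/α21 = 305/1.72 = 177 < K1 = 250.
Since the inequalities point opposite ways, species 1 can invade but species 2 cannot.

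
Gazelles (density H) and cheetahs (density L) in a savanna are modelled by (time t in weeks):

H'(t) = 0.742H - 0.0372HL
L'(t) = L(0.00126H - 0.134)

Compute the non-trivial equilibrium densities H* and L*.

H* ≈ 106, L* ≈ 19.9

Set dL/dt = 0 with L > 0: 0.00126H - 0.134 = 0, so H* = 0.134/0.00126 = 106.
Set dH/dt = 0 with H > 0: 0.742 - 0.0372L = 0, so L* = 0.742/0.0372 = 19.9.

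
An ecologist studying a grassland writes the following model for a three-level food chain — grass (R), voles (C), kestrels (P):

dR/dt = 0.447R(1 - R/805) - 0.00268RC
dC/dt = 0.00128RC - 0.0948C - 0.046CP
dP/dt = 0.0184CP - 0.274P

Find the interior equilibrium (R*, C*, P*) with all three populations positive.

R* ≈ 733, C* ≈ 14.9, P* ≈ 18.3

From dP/dt = 0: 0.0184C* = 0.274, so C* = 14.9.
From dR/dt = 0: 0.447(1 - R*/805) = 0.00268·14.9, giving R* = 805·(1 - 0.0893) = 733.
From dC/dt = 0: 0.00128·733 - 0.0948 = 0.046P*, so P* = 0.844/0.046 = 18.3.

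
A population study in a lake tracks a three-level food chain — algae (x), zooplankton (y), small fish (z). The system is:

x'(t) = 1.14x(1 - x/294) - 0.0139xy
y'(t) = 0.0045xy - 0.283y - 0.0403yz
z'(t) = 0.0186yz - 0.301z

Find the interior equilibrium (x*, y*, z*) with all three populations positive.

x* ≈ 236, y* ≈ 16.2, z* ≈ 19.3

From dz/dt = 0: 0.0186y* = 0.301, so y* = 16.2.
From dx/dt = 0: 1.14(1 - x*/294) = 0.0139·16.2, giving x* = 294·(1 - 0.197) = 236.
From dy/dt = 0: 0.0045·236 - 0.283 = 0.0403z*, so z* = 0.779/0.0403 = 19.3.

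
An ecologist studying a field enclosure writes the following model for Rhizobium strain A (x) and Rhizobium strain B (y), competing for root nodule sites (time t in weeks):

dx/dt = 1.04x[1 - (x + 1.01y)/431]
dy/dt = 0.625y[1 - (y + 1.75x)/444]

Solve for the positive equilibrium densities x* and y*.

Setting both brackets to zero gives the nullclines x + 1.01y = 431 and 1.75x + y = 444.
Substituting y = 444 - 1.75x into the first: x(1 - 1.01·1.75) = 431 - 1.01·444.
So x* = -17.4/-0.768 = 22.7, and then y* = 444 - 1.75·22.7 = 404.

x* ≈ 22.7, y* ≈ 404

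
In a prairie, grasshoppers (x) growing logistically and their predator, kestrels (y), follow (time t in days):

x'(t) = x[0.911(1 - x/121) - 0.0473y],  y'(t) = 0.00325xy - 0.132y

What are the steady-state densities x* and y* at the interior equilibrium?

x* ≈ 40.6, y* ≈ 12.8

From dy/dt = 0 with y > 0: 0.00325x* = 0.132, so x* = 40.6.
Substitute into dx/dt = 0: 0.911(1 - 40.6/121) = 0.0473y*.
The bracket is 0.664, giving y* = 0.605/0.0473 = 12.8.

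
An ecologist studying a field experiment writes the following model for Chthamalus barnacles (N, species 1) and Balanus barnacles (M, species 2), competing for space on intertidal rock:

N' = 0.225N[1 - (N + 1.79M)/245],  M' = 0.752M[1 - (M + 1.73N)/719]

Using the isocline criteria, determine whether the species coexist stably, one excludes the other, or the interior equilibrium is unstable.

species 2 excludes species 1

Compare the nullcline intercepts: K1/α12 = 245/1.79 = 137 < K2 = 719; K2/α21 = 719/1.73 = 416 > K1 = 245.
Since the inequalities point opposite ways, species 2 can invade but species 1 cannot.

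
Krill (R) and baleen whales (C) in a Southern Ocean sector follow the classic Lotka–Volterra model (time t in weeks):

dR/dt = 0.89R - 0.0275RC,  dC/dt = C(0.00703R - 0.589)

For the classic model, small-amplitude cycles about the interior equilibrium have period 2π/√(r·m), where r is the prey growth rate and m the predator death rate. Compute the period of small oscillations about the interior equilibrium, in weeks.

Here r = 0.89 and m = 0.589, so r·m = 0.524.
ω = √0.524 = 0.724 per week, hence T = 2π/ω ≈ 8.68 weeks.

T ≈ 8.68 weeks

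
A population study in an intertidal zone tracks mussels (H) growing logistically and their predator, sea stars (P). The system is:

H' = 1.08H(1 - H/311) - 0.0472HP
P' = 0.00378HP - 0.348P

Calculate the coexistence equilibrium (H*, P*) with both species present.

H* ≈ 92.1, P* ≈ 16.1

From dP/dt = 0 with P > 0: 0.00378H* = 0.348, so H* = 92.1.
Substitute into dH/dt = 0: 1.08(1 - 92.1/311) = 0.0472P*.
The bracket is 0.704, giving P* = 0.76/0.0472 = 16.1.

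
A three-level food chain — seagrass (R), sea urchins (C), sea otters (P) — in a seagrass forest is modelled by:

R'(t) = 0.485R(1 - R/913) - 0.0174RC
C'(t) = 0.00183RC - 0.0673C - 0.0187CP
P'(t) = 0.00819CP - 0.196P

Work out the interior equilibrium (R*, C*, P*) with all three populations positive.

From dP/dt = 0: 0.00819C* = 0.196, so C* = 23.9.
From dR/dt = 0: 0.485(1 - R*/913) = 0.0174·23.9, giving R* = 913·(1 - 0.859) = 129.
From dC/dt = 0: 0.00183·129 - 0.0673 = 0.0187P*, so P* = 0.169/0.0187 = 9.04.

R* ≈ 129, C* ≈ 23.9, P* ≈ 9.04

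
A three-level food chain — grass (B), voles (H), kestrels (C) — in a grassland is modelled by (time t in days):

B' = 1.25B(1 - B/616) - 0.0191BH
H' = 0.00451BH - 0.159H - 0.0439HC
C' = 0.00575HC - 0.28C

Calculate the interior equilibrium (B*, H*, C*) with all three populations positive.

From dC/dt = 0: 0.00575H* = 0.28, so H* = 48.7.
From dB/dt = 0: 1.25(1 - B*/616) = 0.0191·48.7, giving B* = 616·(1 - 0.744) = 158.
From dH/dt = 0: 0.00451·158 - 0.159 = 0.0439C*, so C* = 0.552/0.0439 = 12.6.

B* ≈ 158, H* ≈ 48.7, C* ≈ 12.6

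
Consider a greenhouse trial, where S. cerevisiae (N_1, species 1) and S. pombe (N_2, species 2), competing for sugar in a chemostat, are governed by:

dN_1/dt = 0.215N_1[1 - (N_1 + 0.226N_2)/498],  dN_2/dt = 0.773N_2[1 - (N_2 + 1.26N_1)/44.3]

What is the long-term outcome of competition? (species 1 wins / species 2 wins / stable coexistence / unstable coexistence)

Compare the nullcline intercepts: K1/α12 = 498/0.226 = 2200 > K2 = 44.3; K2/α21 = 44.3/1.26 = 35.2 < K1 = 498.
Since the inequalities point opposite ways, species 1 can invade but species 2 cannot.

species 1 excludes species 2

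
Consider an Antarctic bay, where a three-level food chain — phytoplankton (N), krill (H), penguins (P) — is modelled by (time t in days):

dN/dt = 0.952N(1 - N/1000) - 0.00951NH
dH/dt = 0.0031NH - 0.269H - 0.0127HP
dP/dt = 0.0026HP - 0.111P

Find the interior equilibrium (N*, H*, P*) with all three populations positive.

N* ≈ 574, H* ≈ 42.7, P* ≈ 119

From dP/dt = 0: 0.0026H* = 0.111, so H* = 42.7.
From dN/dt = 0: 0.952(1 - N*/1000) = 0.00951·42.7, giving N* = 1000·(1 - 0.426) = 574.
From dH/dt = 0: 0.0031·574 - 0.269 = 0.0127P*, so P* = 1.51/0.0127 = 119.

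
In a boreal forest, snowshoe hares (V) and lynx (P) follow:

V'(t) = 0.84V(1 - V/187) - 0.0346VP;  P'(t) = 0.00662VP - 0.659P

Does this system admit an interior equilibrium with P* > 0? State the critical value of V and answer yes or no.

The predator equation gives dP/dt > 0 only when V > 0.659/0.00662 = 99.5.
Without the predator, V → K = 187. Since 187 > 99.5, the predator can invade and persist.

Threshold V = 99.5; K > 99.5, so yes, the predator persists.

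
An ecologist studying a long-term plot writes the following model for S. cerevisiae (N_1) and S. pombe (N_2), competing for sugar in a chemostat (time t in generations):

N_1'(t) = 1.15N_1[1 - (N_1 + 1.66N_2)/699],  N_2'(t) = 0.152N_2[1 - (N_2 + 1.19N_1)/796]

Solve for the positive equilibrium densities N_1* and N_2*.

Setting both brackets to zero gives the nullclines N_1 + 1.66N_2 = 699 and 1.19N_1 + N_2 = 796.
Substituting N_2 = 796 - 1.19N_1 into the first: N_1(1 - 1.66·1.19) = 699 - 1.66·796.
So N_1* = -622/-0.975 = 638, and then N_2* = 796 - 1.19·638 = 36.7.

N_1* ≈ 638, N_2* ≈ 36.7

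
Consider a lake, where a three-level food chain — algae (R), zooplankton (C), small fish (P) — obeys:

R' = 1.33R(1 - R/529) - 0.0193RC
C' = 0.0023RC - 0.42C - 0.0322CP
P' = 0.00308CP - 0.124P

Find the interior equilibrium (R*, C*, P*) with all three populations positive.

R* ≈ 220, C* ≈ 40.3, P* ≈ 2.67

From dP/dt = 0: 0.00308C* = 0.124, so C* = 40.3.
From dR/dt = 0: 1.33(1 - R*/529) = 0.0193·40.3, giving R* = 529·(1 - 0.584) = 220.
From dC/dt = 0: 0.0023·220 - 0.42 = 0.0322P*, so P* = 0.0859/0.0322 = 2.67.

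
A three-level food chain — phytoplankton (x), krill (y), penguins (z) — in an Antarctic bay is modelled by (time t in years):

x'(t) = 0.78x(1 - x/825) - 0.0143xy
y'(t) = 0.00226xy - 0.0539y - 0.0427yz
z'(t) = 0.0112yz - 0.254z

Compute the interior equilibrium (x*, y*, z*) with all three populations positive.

x* ≈ 482, y* ≈ 22.7, z* ≈ 24.2

From dz/dt = 0: 0.0112y* = 0.254, so y* = 22.7.
From dx/dt = 0: 0.78(1 - x*/825) = 0.0143·22.7, giving x* = 825·(1 - 0.416) = 482.
From dy/dt = 0: 0.00226·482 - 0.0539 = 0.0427z*, so z* = 1.04/0.0427 = 24.2.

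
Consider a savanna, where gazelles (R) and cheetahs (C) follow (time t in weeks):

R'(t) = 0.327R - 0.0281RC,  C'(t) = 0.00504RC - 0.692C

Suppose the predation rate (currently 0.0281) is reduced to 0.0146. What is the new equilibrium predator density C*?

C* ≈ 22.4

At the interior fixed point, setting dR/dt = 0 with R > 0 fixes C* = (prey growth rate)/(RC coefficient) — independent of the other coefficients.
With the change, C* = 0.327/0.0146 = 22.4; it rises from 11.6.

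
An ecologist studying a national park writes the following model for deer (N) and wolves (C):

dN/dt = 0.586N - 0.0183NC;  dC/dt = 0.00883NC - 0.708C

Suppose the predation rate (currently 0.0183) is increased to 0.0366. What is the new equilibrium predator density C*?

At the interior fixed point, setting dN/dt = 0 with N > 0 fixes C* = (prey growth rate)/(NC coefficient) — independent of the other coefficients.
With the change, C* = 0.586/0.0366 = 16; it falls from 32.

C* ≈ 16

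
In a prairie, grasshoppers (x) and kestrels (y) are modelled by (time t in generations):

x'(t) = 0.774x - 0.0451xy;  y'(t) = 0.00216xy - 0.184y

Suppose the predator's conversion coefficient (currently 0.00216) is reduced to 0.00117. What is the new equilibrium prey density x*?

At the interior fixed point, setting dy/dt = 0 with y > 0 fixes x* = (predator death rate)/(xy coefficient) — independent of the other coefficients.
With the change, x* = 0.184/0.00117 = 157; it rises from 85.2.

x* ≈ 157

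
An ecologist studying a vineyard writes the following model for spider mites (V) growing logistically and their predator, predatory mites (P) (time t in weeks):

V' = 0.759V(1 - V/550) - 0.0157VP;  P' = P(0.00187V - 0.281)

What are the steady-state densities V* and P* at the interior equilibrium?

V* ≈ 150, P* ≈ 35.1

From dP/dt = 0 with P > 0: 0.00187V* = 0.281, so V* = 150.
Substitute into dV/dt = 0: 0.759(1 - 150/550) = 0.0157P*.
The bracket is 0.727, giving P* = 0.552/0.0157 = 35.1.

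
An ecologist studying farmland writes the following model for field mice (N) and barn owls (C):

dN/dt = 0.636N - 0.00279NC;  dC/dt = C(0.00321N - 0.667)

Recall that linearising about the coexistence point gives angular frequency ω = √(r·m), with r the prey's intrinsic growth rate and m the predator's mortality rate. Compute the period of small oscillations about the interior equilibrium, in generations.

Here r = 0.636 and m = 0.667, so r·m = 0.424.
ω = √0.424 = 0.651 per generation, hence T = 2π/ω ≈ 9.65 generations.

T ≈ 9.65 generations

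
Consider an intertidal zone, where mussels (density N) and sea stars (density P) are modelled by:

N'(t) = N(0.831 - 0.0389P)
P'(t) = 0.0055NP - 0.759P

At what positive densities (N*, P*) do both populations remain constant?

Set dP/dt = 0 with P > 0: 0.0055N - 0.759 = 0, so N* = 0.759/0.0055 = 138.
Set dN/dt = 0 with N > 0: 0.831 - 0.0389P = 0, so P* = 0.831/0.0389 = 21.4.

N* ≈ 138, P* ≈ 21.4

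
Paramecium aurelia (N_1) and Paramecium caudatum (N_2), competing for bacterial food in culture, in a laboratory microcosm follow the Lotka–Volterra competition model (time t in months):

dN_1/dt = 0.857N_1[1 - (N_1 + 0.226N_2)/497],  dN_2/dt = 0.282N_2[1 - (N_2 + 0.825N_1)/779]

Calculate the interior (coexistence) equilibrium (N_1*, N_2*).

N_1* ≈ 395, N_2* ≈ 454

Setting both brackets to zero gives the nullclines N_1 + 0.226N_2 = 497 and 0.825N_1 + N_2 = 779.
Substituting N_2 = 779 - 0.825N_1 into the first: N_1(1 - 0.226·0.825) = 497 - 0.226·779.
So N_1* = 321/0.814 = 395, and then N_2* = 779 - 0.825·395 = 454.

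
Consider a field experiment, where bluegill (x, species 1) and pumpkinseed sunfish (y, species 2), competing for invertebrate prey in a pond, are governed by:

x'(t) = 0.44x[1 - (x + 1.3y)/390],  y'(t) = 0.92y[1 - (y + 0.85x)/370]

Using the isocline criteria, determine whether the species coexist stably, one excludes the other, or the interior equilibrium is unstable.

Compare the nullcline intercepts: K1/α12 = 390/1.3 = 300 < K2 = 370; K2/α21 = 370/0.85 = 435 > K1 = 390.
Since the inequalities point opposite ways, species 2 can invade but species 1 cannot.

species 2 excludes species 1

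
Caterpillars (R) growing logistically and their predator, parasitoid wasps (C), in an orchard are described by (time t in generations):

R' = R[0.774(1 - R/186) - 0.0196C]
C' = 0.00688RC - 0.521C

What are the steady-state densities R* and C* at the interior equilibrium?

From dC/dt = 0 with C > 0: 0.00688R* = 0.521, so R* = 75.7.
Substitute into dR/dt = 0: 0.774(1 - 75.7/186) = 0.0196C*.
The bracket is 0.593, giving C* = 0.459/0.0196 = 23.4.

R* ≈ 75.7, C* ≈ 23.4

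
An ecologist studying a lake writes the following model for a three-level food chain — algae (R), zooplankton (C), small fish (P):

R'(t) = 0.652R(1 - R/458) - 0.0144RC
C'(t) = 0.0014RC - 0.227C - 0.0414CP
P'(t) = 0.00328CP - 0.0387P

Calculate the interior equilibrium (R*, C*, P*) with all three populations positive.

From dP/dt = 0: 0.00328C* = 0.0387, so C* = 11.8.
From dR/dt = 0: 0.652(1 - R*/458) = 0.0144·11.8, giving R* = 458·(1 - 0.261) = 339.
From dC/dt = 0: 0.0014·339 - 0.227 = 0.0414P*, so P* = 0.247/0.0414 = 5.97.

R* ≈ 339, C* ≈ 11.8, P* ≈ 5.97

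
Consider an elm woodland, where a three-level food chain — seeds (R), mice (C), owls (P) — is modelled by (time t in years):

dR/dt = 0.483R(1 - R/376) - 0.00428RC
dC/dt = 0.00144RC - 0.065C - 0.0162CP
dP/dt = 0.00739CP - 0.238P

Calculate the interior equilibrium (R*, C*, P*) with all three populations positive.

R* ≈ 269, C* ≈ 32.2, P* ≈ 19.9

From dP/dt = 0: 0.00739C* = 0.238, so C* = 32.2.
From dR/dt = 0: 0.483(1 - R*/376) = 0.00428·32.2, giving R* = 376·(1 - 0.285) = 269.
From dC/dt = 0: 0.00144·269 - 0.065 = 0.0162P*, so P* = 0.322/0.0162 = 19.9.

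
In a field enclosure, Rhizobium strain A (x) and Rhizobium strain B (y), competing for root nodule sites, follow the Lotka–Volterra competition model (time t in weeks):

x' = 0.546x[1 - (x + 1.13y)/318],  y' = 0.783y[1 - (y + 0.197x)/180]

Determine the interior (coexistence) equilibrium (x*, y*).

Setting both brackets to zero gives the nullclines x + 1.13y = 318 and 0.197x + y = 180.
Substituting y = 180 - 0.197x into the first: x(1 - 1.13·0.197) = 318 - 1.13·180.
So x* = 115/0.777 = 147, and then y* = 180 - 0.197·147 = 151.

x* ≈ 147, y* ≈ 151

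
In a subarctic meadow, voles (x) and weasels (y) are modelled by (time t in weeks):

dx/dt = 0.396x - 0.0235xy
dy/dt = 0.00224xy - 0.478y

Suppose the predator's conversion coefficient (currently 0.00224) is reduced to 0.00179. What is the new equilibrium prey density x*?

x* ≈ 267

At the interior fixed point, setting dy/dt = 0 with y > 0 fixes x* = (predator death rate)/(xy coefficient) — independent of the other coefficients.
With the change, x* = 0.478/0.00179 = 267; it rises from 213.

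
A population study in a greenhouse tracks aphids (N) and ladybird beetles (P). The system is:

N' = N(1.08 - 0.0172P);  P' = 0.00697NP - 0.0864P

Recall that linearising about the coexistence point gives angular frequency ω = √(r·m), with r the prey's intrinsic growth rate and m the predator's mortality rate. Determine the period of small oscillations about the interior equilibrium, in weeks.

T ≈ 20.6 weeks

Here r = 1.08 and m = 0.0864, so r·m = 0.0933.
ω = √0.0933 = 0.305 per week, hence T = 2π/ω ≈ 20.6 weeks.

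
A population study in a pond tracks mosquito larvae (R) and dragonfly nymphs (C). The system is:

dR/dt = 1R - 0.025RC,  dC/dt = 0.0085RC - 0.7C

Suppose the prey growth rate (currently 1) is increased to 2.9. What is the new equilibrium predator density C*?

C* ≈ 116

At the interior fixed point, setting dR/dt = 0 with R > 0 fixes C* = (prey growth rate)/(RC coefficient) — independent of the other coefficients.
With the change, C* = 2.9/0.025 = 116; it rises from 40.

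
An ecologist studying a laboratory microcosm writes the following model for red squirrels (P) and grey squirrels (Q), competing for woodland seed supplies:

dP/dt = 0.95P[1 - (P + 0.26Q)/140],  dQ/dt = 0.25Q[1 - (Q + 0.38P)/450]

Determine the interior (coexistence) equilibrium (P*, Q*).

Setting both brackets to zero gives the nullclines P + 0.26Q = 140 and 0.38P + Q = 450.
Substituting Q = 450 - 0.38P into the first: P(1 - 0.26·0.38) = 140 - 0.26·450.
So P* = 23/0.901 = 25.5, and then Q* = 450 - 0.38·25.5 = 440.

P* ≈ 25.5, Q* ≈ 440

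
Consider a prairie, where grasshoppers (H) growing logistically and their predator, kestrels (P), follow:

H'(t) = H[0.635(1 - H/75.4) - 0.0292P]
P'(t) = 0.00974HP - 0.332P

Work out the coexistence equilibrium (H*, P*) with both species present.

H* ≈ 34.1, P* ≈ 11.9

From dP/dt = 0 with P > 0: 0.00974H* = 0.332, so H* = 34.1.
Substitute into dH/dt = 0: 0.635(1 - 34.1/75.4) = 0.0292P*.
The bracket is 0.548, giving P* = 0.348/0.0292 = 11.9.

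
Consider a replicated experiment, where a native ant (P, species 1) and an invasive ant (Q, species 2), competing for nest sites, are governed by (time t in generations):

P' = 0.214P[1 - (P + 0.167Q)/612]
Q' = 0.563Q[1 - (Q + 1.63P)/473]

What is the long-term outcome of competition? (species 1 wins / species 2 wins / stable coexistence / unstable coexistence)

Compare the nullcline intercepts: K1/α12 = 612/0.167 = 3660 > K2 = 473; K2/α21 = 473/1.63 = 290 < K1 = 612.
Since the inequalities point opposite ways, species 1 can invade but species 2 cannot.

species 1 excludes species 2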